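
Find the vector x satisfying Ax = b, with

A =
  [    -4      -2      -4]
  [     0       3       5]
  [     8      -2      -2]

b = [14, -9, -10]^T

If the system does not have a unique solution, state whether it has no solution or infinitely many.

Row-reduce:
R1 ← R1 / (-4).
R3 ← R3 − 8·R1.
R2 ← R2 / (3).
R1 ← R1 − 1/2·R2.
R3 ← R3 + 6·R2.
Rank is 2 with 3 unknowns, leaving x_3 free.

infinitely many solutions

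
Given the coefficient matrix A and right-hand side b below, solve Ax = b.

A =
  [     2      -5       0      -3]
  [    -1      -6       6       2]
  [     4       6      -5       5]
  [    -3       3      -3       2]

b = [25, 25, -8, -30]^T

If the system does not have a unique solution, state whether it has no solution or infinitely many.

x_1 = 5, x_2 = -3, x_3 = 2, x_4 = 0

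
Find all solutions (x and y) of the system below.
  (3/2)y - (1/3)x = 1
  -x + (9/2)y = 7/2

no solution

Row-reduce:
R1 ← R1 / (-1/3).
R2 ← R2 + 1·R1.
Row 2 reduces to 0 = 1/2, a contradiction. The system is inconsistent.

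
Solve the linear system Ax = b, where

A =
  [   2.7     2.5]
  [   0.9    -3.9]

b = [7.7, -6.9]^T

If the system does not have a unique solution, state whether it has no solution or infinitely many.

x_1 = 1, x_2 = 2

Row-reduce the augmented matrix:
R1 ← R1 / (27/10).
R2 ← R2 − 9/10·R1.
R2 ← R2 / (-71/15).
R1 ← R1 − 25/27·R2.
Reading off the reduced rows gives x_1 = 1, x_2 = 2.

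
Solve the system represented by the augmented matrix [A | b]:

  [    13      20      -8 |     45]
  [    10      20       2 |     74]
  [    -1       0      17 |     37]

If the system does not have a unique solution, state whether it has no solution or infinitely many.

x_1 = -3, x_2 = 5, x_3 = 2

Row-reduce the augmented matrix:
R1 ← R1 / (13).
R2 ← R2 − 10·R1.
R3 ← R3 + 1·R1.
R2 ← R2 / (60/13).
R1 ← R1 − 20/13·R2.
R3 ← R3 − 20/13·R2.
R3 ← R3 / (41/3).
R1 ← R1 + 10/3·R3.
R2 ← R2 − 53/30·R3.
Reading off the reduced rows gives x_1 = -3, x_2 = 5, x_3 = 2.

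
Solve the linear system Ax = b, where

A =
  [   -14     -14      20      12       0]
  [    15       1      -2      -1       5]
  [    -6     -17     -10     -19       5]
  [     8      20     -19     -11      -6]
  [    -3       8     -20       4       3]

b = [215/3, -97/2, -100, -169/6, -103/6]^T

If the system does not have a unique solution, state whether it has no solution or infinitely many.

Row-reduce the augmented matrix:
R1 ← R1 / (-14).
R2 ← R2 − 15·R1.
R3 ← R3 + 6·R1.
R4 ← R4 − 8·R1.
R5 ← R5 + 3·R1.
R2 ← R2 / (-14).
R1 ← R1 − 1·R2.
R3 ← R3 + 11·R2.
R4 ← R4 − 12·R2.
R5 ← R5 − 11·R2.
R3 ← R3 / (-1658/49).
R1 ← R1 + 2/49·R3.
R2 ← R2 + 68/49·R3.
R4 ← R4 − 445/49·R3.
R5 ← R5 + 442/49·R3.
R4 ← R4 / (-9815/3316).
R1 ← R1 − 25/829·R4.
R2 ← R2 − 871/1658·R4.
R3 ← R3 − 3279/3316·R4.
R5 ← R5 − 16302/829·R4.
R5 ← R5 / (-2141/755).
R1 ← R1 − 670/1963·R5.
R2 ← R2 + 494/755·R5.
R3 ← R3 + 4989/9815·R5.
R4 ← R4 − 4731/9815·R5.
Reading off the reduced rows gives x_1 = -5/2, x_2 = 8/3, x_3 = 5/2, x_4 = 2, x_5 = -4/3.

x_1 = -5/2, x_2 = 8/3, x_3 = 5/2, x_4 = 2, x_5 = -4/3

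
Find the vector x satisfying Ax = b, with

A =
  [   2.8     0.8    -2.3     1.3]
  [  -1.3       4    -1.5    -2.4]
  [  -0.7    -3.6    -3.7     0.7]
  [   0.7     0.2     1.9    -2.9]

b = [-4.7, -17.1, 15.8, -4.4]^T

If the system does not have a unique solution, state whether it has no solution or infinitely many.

x_1 = -1, x_2 = -4, x_3 = 0, x_4 = 1

Row-reduce the augmented matrix:
R1 ← R1 / (14/5).
R2 ← R2 + 13/10·R1.
R3 ← R3 + 7/10·R1.
R4 ← R4 − 7/10·R1.
R2 ← R2 / (153/35).
R1 ← R1 − 2/7·R2.
R3 ← R3 + 17/5·R2.
R3 ← R3 / (-1129/180).
R1 ← R1 + 100/153·R3.
R2 ← R2 + 719/1224·R3.
R4 ← R4 − 99/40·R3.
R4 ← R4 / (-76137/22580).
R1 ← R1 − 11909/19193·R4.
R2 ← R2 + 28873/76772·R4.
R3 ← R3 − 67/1129·R4.
Reading off the reduced rows gives x_1 = -1, x_2 = -4, x_3 = 0, x_4 = 1.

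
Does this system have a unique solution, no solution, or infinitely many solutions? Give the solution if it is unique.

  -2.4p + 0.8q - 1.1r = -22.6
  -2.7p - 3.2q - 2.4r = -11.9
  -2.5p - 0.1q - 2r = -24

Row-reduce the augmented matrix:
R1 ← R1 / (-12/5).
R2 ← R2 + 27/10·R1.
R3 ← R3 + 5/2·R1.
R2 ← R2 / (-41/10).
R1 ← R1 + 1/3·R2.
R3 ← R3 + 14/15·R2.
R3 ← R3 / (-5801/9840).
R1 ← R1 − 68/123·R3.
R2 ← R2 − 93/328·R3.
Reading off the reduced rows gives p = 5, q = -5, r = 6.

p = 5, q = -5, r = 6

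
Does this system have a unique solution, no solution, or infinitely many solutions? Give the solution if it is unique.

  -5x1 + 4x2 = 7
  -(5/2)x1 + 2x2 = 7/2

infinitely many solutions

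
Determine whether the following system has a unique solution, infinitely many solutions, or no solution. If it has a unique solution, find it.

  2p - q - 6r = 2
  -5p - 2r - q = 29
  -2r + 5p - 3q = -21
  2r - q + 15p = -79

Row-reduce the augmented matrix:
R1 ← R1 / (2).
R2 ← R2 + 5·R1.
R3 ← R3 − 5·R1.
R4 ← R4 − 15·R1.
R2 ← R2 / (-7/2).
R1 ← R1 + 1/2·R2.
R3 ← R3 + 1/2·R2.
R4 ← R4 − 13/2·R2.
R3 ← R3 / (108/7).
R1 ← R1 + 4/7·R3.
R2 ← R2 − 34/7·R3.
R4 ← R4 − 108/7·R3.
R4 reduces to 0 = 0, so the extra equation is consistent.
Reading off the reduced rows gives p = -5, q = 0, r = -2.

p = -5, q = 0, r = -2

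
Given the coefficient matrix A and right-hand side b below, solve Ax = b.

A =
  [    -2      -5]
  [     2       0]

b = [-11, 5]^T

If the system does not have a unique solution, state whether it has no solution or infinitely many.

Row-reduce the augmented matrix:
R1 ← R1 / (-2).
R2 ← R2 − 2·R1.
R2 ← R2 / (-5).
R1 ← R1 − 5/2·R2.
Reading off the reduced rows gives x_1 = 5/2, x_2 = 6/5.

x_1 = 5/2, x_2 = 6/5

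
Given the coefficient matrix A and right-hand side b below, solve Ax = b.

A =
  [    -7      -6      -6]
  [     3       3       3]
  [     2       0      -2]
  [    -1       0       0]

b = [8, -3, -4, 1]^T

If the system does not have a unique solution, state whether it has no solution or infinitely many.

no solution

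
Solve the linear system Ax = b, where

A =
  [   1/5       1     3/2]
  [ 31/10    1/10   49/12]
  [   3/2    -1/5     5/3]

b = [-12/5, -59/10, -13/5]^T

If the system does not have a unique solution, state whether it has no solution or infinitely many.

Row-reduce:
R1 ← R1 / (1/5).
R2 ← R2 − 31/10·R1.
R3 ← R3 − 3/2·R1.
R2 ← R2 / (-77/5).
R1 ← R1 − 5·R2.
R3 ← R3 + 77/10·R2.
Row 3 reduces to 0 = -1/4, a contradiction. The system is inconsistent.

no solution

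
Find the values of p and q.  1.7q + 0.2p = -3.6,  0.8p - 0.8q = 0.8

Row-reduce the augmented matrix:
R1 ← R1 / (1/5).
R2 ← R2 − 4/5·R1.
R2 ← R2 / (-38/5).
R1 ← R1 − 17/2·R2.
Reading off the reduced rows gives p = -1, q = -2.

p = -1, q = -2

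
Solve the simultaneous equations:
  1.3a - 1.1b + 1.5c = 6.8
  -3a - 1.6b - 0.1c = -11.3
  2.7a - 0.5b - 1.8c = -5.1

Row-reduce the augmented matrix:
R1 ← R1 / (13/10).
R2 ← R2 + 3·R1.
R3 ← R3 − 27/10·R1.
R2 ← R2 / (-269/65).
R1 ← R1 + 11/13·R2.
R3 ← R3 − 116/65·R2.
R3 ← R3 / (-9323/2690).
R1 ← R1 − 251/538·R3.
R2 ← R2 + 437/538·R3.
Reading off the reduced rows gives a = 2, b = 3, c = 5.

a = 2, b = 3, c = 5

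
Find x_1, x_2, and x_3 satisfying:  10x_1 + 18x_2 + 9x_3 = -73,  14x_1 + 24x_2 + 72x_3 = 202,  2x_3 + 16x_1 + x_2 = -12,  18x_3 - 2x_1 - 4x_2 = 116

Row-reduce the augmented matrix:
R1 ← R1 / (10).
R2 ← R2 − 14·R1.
R3 ← R3 − 16·R1.
R4 ← R4 + 2·R1.
R2 ← R2 / (-6/5).
R1 ← R1 − 9/5·R2.
R3 ← R3 + 139/5·R2.
R4 ← R4 + 2/5·R2.
R3 ← R3 / (-2777/2).
R1 ← R1 − 90·R3.
R2 ← R2 + 99/2·R3.
R4 reduces to 0 = 0, so the extra equation is consistent.
Reading off the reduced rows gives x_1 = -1, x_2 = -6, x_3 = 5.

x_1 = -1, x_2 = -6, x_3 = 5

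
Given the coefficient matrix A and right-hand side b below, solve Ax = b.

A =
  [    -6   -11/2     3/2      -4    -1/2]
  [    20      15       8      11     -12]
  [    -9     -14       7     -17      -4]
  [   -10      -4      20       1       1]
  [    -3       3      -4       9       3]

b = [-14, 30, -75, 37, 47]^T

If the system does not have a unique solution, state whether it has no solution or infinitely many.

Row-reduce:
R1 ← R1 / (-6).
R2 ← R2 − 20·R1.
R3 ← R3 + 9·R1.
R4 ← R4 + 10·R1.
R5 ← R5 + 3·R1.
R2 ← R2 / (-10/3).
R1 ← R1 − 11/12·R2.
R3 ← R3 + 23/4·R2.
R4 ← R4 − 31/6·R2.
R5 ← R5 − 23/4·R2.
R3 ← R3 / (-707/40).
R1 ← R1 − 133/40·R3.
R2 ← R2 + 39/10·R3.
R4 ← R4 − 753/20·R3.
R5 ← R5 − 707/40·R3.
R4 ← R4 / (-7641/707).
R1 ← R1 + 130/101·R4.
R2 ← R2 − 1583/707·R4.
R3 ← R3 − 279/707·R4.
Rank is 4 with 5 unknowns, leaving x_5 free.

infinitely many solutions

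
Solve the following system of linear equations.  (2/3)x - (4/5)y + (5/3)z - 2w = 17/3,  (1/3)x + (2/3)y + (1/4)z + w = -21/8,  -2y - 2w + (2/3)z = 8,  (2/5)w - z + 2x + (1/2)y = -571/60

x = -11/4, y = -5/2, z = 5/2, w = -2/3

Row-reduce the augmented matrix:
R1 ← R1 / (2/3).
R2 ← R2 − 1/3·R1.
R4 ← R4 − 2·R1.
R2 ← R2 / (16/15).
R1 ← R1 + 6/5·R2.
R3 ← R3 + 2·R2.
R4 ← R4 − 29/10·R2.
R3 ← R3 / (-41/96).
R1 ← R1 − 59/32·R3.
R2 ← R2 + 35/64·R3.
R4 ← R4 + 565/128·R3.
R4 ← R4 / (-7021/410).
R1 ← R1 − 279/41·R4.
R2 ← R2 + 15/41·R4.
R3 ← R3 + 168/41·R4.
Reading off the reduced rows gives x = -11/4, y = -5/2, z = 5/2, w = -2/3.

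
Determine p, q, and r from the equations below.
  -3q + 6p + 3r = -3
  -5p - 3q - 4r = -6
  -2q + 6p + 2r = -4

p = -1, q = 1, r = 2

Row-reduce the augmented matrix:
R1 ← R1 / (6).
R2 ← R2 + 5·R1.
R3 ← R3 − 6·R1.
R2 ← R2 / (-11/2).
R1 ← R1 + 1/2·R2.
R3 ← R3 − 1·R2.
R3 ← R3 / (-14/11).
R1 ← R1 − 7/11·R3.
R2 ← R2 − 3/11·R3.
Reading off the reduced rows gives p = -1, q = 1, r = 2.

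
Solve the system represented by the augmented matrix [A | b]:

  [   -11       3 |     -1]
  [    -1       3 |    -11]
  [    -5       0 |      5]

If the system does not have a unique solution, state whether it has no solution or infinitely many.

Row-reduce the augmented matrix:
R1 ← R1 / (-11).
R2 ← R2 + 1·R1.
R3 ← R3 + 5·R1.
R2 ← R2 / (30/11).
R1 ← R1 + 3/11·R2.
R3 ← R3 + 15/11·R2.
R3 reduces to 0 = 0, so the extra equation is consistent.
Reading off the reduced rows gives x_1 = -1, x_2 = -4.

x_1 = -1, x_2 = -4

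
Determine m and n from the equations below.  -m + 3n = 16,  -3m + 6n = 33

m = -1, n = 5

Row-reduce the augmented matrix:
R1 ← R1 / (-1).
R2 ← R2 + 3·R1.
R2 ← R2 / (-3).
R1 ← R1 + 3·R2.
Reading off the reduced rows gives m = -1, n = 5.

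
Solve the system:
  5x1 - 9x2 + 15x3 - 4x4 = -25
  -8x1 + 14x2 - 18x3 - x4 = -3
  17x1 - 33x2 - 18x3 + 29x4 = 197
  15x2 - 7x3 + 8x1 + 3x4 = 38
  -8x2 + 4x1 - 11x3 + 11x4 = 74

x1 = 2, x2 = 0, x3 = -1, x4 = 5

Row-reduce the augmented matrix:
R1 ← R1 / (5).
R2 ← R2 + 8·R1.
R3 ← R3 − 17·R1.
R4 ← R4 − 8·R1.
R5 ← R5 − 4·R1.
R2 ← R2 / (-2/5).
R1 ← R1 + 9/5·R2.
R3 ← R3 + 12/5·R2.
R4 ← R4 − 147/5·R2.
R5 ← R5 + 4/5·R2.
R3 ← R3 / (-105).
R1 ← R1 + 24·R3.
R2 ← R2 + 15·R3.
R4 ← R4 − 410·R3.
R5 ← R5 + 35·R3.
R4 ← R4 / (-2727/14).
R1 ← R1 − 883/70·R4.
R2 ← R2 − 85/14·R4.
R3 ← R3 + 29/35·R4.
R5 reduces to 0 = 0, so the extra equation is consistent.
Reading off the reduced rows gives x1 = 2, x2 = 0, x3 = -1, x4 = 5.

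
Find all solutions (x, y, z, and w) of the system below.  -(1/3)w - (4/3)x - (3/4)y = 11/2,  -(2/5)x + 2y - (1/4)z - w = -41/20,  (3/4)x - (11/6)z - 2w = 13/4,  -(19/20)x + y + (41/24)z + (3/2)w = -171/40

infinitely many solutions

Row-reduce:
R1 ← R1 / (-4/3).
R2 ← R2 + 2/5·R1.
R3 ← R3 − 3/4·R1.
R4 ← R4 + 19/20·R1.
R2 ← R2 / (89/40).
R1 ← R1 − 9/16·R2.
R3 ← R3 + 27/64·R2.
R4 ← R4 − 491/320·R2.
R3 ← R3 / (-16069/8544).
R1 ← R1 − 45/712·R3.
R2 ← R2 + 10/89·R3.
R4 ← R4 − 16069/8544·R3.
Rank is 3 with 4 unknowns, leaving w free.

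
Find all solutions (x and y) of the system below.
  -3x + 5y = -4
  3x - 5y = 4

infinitely many solutions

Row-reduce:
R1 ← R1 / (-3).
R2 ← R2 − 3·R1.
Rank is 1 with 2 unknowns, leaving y free.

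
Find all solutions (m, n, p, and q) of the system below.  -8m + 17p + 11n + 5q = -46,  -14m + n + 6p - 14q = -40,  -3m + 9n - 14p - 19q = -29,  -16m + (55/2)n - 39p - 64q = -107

infinitely many solutions

Row-reduce:
R1 ← R1 / (-8).
R2 ← R2 + 14·R1.
R3 ← R3 + 3·R1.
R4 ← R4 + 16·R1.
R2 ← R2 / (-73/4).
R1 ← R1 + 11/8·R2.
R3 ← R3 − 39/8·R2.
R4 ← R4 − 11/2·R2.
R3 ← R3 / (-3901/146).
R1 ← R1 + 49/146·R3.
R2 ← R2 − 95/73·R3.
R4 ← R4 + 11703/146·R3.
Rank is 3 with 4 unknowns, leaving q free.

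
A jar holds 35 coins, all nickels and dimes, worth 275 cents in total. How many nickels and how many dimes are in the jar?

nickels: 15, dimes: 20

Let n = nickels, d = dimes.
  n + d = 35
  5n + 10d = 275
From equation 1: n = 35 − d.
Substitute into equation 2 and solve: d = 20.
Then n = 15.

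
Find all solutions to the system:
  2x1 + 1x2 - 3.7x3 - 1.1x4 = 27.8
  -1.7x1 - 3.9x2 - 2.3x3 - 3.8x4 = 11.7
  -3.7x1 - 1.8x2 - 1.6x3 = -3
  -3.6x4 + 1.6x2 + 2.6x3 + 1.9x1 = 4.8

x1 = 2, x2 = 2, x3 = -5, x4 = -3

Row-reduce the augmented matrix:
R1 ← R1 / (2).
R2 ← R2 + 17/10·R1.
R3 ← R3 + 37/10·R1.
R4 ← R4 − 19/10·R1.
R2 ← R2 / (-61/20).
R1 ← R1 − 1/2·R2.
R3 ← R3 − 1/20·R2.
R4 ← R4 − 13/20·R2.
R3 ← R3 / (-52059/6100).
R1 ← R1 + 1673/610·R3.
R2 ← R2 − 1089/610·R3.
R4 ← R4 − 30223/6100·R3.
R4 ← R4 / (-178138/37185).
R1 ← R1 + 4814/7437·R4.
R2 ← R2 − 2753/2479·R4.
R3 ← R3 − 1841/7437·R4.
Reading off the reduced rows gives x1 = 2, x2 = 2, x3 = -5, x4 = -3.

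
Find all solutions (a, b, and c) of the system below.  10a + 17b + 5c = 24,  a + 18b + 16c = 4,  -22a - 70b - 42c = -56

Row-reduce:
R1 ← R1 / (10).
R2 ← R2 − 1·R1.
R3 ← R3 + 22·R1.
R2 ← R2 / (163/10).
R1 ← R1 − 17/10·R2.
R3 ← R3 + 163/5·R2.
Rank is 2 with 3 unknowns, leaving c free.

infinitely many solutions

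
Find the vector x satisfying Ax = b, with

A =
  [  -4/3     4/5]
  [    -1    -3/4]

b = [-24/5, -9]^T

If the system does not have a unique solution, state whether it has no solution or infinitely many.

From equation 2: x_1 = 9 − 3/4·x_2.
Substitute into equation 1 and solve: x_2 = 4.
Then x_1 = 6.

x_1 = 6, x_2 = 4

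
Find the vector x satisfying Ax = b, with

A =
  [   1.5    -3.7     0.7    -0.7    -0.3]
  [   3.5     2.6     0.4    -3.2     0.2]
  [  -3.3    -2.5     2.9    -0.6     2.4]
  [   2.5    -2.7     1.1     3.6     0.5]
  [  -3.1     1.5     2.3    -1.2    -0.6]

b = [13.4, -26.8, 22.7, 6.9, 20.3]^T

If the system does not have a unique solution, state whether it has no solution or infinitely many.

x_1 = -4, x_2 = -4, x_3 = 5, x_4 = 1, x_5 = -6

Row-reduce the augmented matrix:
R1 ← R1 / (3/2).
R2 ← R2 − 7/2·R1.
R3 ← R3 + 33/10·R1.
R4 ← R4 − 5/2·R1.
R5 ← R5 + 31/10·R1.
R2 ← R2 / (337/30).
R1 ← R1 + 37/15·R2.
R3 ← R3 + 266/25·R2.
R4 ← R4 − 52/15·R2.
R5 ← R5 + 461/75·R2.
R3 ← R3 / (5513/1685).
R1 ← R1 − 66/337·R3.
R2 ← R2 + 37/337·R3.
R4 ← R4 − 529/1685·R3.
R5 ← R5 − 5176/1685·R3.
R4 ← R4 / (771528/137825).
R1 ← R1 + 16367/27565·R4.
R2 ← R2 + 389/1490·R4.
R3 ← R3 + 61063/55130·R4.
R5 ← R5 + 5597/55130·R4.
R5 ← R5 / (-48651629/15430560).
R1 ← R1 + 165619/1543056·R5.
R2 ← R2 − 583883/3086112·R5.
R3 ← R3 − 2734453/3086112·R5.
R4 ← R4 − 130519/1543056·R5.
Reading off the reduced rows gives x_1 = -4, x_2 = -4, x_3 = 5, x_4 = 1, x_5 = -6.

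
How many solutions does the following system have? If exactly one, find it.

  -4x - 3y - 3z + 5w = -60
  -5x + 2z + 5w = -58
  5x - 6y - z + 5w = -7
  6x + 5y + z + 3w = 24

Row-reduce the augmented matrix:
R1 ← R1 / (-4).
R2 ← R2 + 5·R1.
R3 ← R3 − 5·R1.
R4 ← R4 − 6·R1.
R2 ← R2 / (15/4).
R1 ← R1 − 3/4·R2.
R3 ← R3 + 39/4·R2.
R4 ← R4 − 1/2·R2.
R3 ← R3 / (51/5).
R1 ← R1 + 2/5·R3.
R2 ← R2 − 23/15·R3.
R4 ← R4 + 64/15·R3.
R4 ← R4 / (2144/153).
R1 ← R1 + 35/51·R4.
R2 ← R2 + 235/153·R4.
R3 ← R3 − 40/51·R4.
Reading off the reduced rows gives x = 6, y = 1, z = 1, w = -6.

x = 6, y = 1, z = 1, w = -6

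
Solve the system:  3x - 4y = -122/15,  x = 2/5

x = 2/5, y = 7/3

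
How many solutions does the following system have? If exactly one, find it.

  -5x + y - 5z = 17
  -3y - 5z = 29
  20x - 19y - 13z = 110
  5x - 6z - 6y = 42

no solution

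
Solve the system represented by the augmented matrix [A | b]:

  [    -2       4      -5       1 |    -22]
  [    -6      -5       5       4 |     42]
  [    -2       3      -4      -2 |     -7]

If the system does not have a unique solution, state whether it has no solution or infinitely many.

Row-reduce:
R1 ← R1 / (-2).
R2 ← R2 + 6·R1.
R3 ← R3 + 2·R1.
R2 ← R2 / (-17).
R1 ← R1 + 2·R2.
R3 ← R3 + 1·R2.
R3 ← R3 / (-3/17).
R1 ← R1 − 5/34·R3.
R2 ← R2 + 20/17·R3.
Rank is 3 with 4 unknowns, leaving x_4 free.

infinitely many solutions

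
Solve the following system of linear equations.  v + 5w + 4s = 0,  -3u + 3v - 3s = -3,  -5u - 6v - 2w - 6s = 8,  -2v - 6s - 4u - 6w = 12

Row-reduce the augmented matrix:
Swap R1 and R2.
R1 ← R1 / (-3).
R3 ← R3 + 5·R1.
R4 ← R4 + 4·R1.
R1 ← R1 + 1·R2.
R3 ← R3 + 11·R2.
R4 ← R4 + 6·R2.
R3 ← R3 / (53).
R1 ← R1 − 5·R3.
R2 ← R2 − 5·R3.
R4 ← R4 − 24·R3.
R4 ← R4 / (134/53).
R1 ← R1 − 50/53·R4.
R2 ← R2 + 3/53·R4.
R3 ← R3 − 43/53·R4.
Reading off the reduced rows gives u = -4, v = -1, w = -3, s = 4.

u = -4, v = -1, w = -3, s = 4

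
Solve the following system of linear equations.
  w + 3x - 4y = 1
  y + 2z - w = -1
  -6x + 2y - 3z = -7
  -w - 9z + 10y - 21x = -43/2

no solution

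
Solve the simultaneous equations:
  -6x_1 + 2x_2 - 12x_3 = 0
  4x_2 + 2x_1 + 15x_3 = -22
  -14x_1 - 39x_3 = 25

no solution

Row-reduce:
R1 ← R1 / (-6).
R2 ← R2 − 2·R1.
R3 ← R3 + 14·R1.
R2 ← R2 / (14/3).
R1 ← R1 + 1/3·R2.
R3 ← R3 + 14/3·R2.
Row 3 reduces to 0 = 3, a contradiction. The system is inconsistent.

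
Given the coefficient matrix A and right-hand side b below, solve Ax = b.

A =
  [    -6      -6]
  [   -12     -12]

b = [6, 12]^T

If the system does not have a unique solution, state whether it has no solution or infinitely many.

infinitely many solutions

Row-reduce:
R1 ← R1 / (-6).
R2 ← R2 + 12·R1.
Rank is 1 with 2 unknowns, leaving x_2 free.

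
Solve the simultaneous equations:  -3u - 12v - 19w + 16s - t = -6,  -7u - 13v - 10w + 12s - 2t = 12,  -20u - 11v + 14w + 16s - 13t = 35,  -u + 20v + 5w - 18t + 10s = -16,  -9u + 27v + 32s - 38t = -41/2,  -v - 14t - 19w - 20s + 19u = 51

no solution

Row-reduce:
R1 ← R1 / (-3).
R2 ← R2 + 7·R1.
R3 ← R3 + 20·R1.
R4 ← R4 + 1·R1.
R5 ← R5 + 9·R1.
R6 ← R6 − 19·R1.
R2 ← R2 / (15).
R1 ← R1 − 4·R2.
R3 ← R3 − 69·R2.
R4 ← R4 − 24·R2.
R5 ← R5 − 63·R2.
R6 ← R6 + 77·R2.
R3 ← R3 / (-259/15).
R1 ← R1 + 127/45·R3.
R2 ← R2 − 103/45·R3.
R4 ← R4 + 218/5·R3.
R5 ← R5 + 436/5·R3.
R6 ← R6 − 1661/45·R3.
R4 ← R4 / (-5210/259).
R1 ← R1 + 2180/777·R4.
R2 ← R2 − 1352/777·R4.
R3 ← R3 + 388/259·R4.
R5 ← R5 + 10420/259·R4.
R6 ← R6 − 5116/777·R4.
Swap R5 and R6.
R5 ← R5 / (-272698/7815).
R1 ← R1 − 2029/1563·R5.
R2 ← R2 + 6851/7815·R5.
R3 ← R3 − 864/2605·R5.
R4 ← R4 + 431/5210·R5.
Row 6 reduces to 0 = -1/2, a contradiction. The system is inconsistent.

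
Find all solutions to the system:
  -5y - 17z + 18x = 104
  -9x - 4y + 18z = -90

Row-reduce:
R1 ← R1 / (18).
R2 ← R2 + 9·R1.
R2 ← R2 / (-13/2).
R1 ← R1 + 5/18·R2.
Rank is 2 with 3 unknowns, leaving z free.

infinitely many solutions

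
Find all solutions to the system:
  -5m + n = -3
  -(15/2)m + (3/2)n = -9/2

Row-reduce:
R1 ← R1 / (-5).
R2 ← R2 + 15/2·R1.
Rank is 1 with 2 unknowns, leaving n free.

infinitely many solutions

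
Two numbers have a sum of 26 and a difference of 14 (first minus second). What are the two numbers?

Let x = first number, y = second number.
  y + x = 26
  x - y = 14
Row-reduce the augmented matrix:
R2 ← R2 − 1·R1.
R2 ← R2 / (-2).
R1 ← R1 − 1·R2.
Reading off the reduced rows gives x = 20, y = 6.

first number: 20, second number: 6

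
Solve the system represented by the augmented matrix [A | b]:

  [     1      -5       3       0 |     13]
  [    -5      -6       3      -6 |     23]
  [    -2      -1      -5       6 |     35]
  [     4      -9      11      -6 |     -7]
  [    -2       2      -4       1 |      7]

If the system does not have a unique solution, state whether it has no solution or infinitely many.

no solution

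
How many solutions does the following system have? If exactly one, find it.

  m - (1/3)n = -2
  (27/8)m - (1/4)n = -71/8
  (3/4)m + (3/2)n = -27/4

no solution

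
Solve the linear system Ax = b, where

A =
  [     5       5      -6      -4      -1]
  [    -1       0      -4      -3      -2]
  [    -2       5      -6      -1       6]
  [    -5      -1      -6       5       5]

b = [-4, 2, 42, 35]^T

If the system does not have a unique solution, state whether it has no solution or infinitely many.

Row-reduce:
R1 ← R1 / (5).
R2 ← R2 + 1·R1.
R3 ← R3 + 2·R1.
R4 ← R4 + 5·R1.
R1 ← R1 − 1·R2.
R3 ← R3 − 7·R2.
R4 ← R4 − 4·R2.
R3 ← R3 / (28).
R1 ← R1 − 4·R3.
R2 ← R2 + 26/5·R3.
R4 ← R4 − 44/5·R3.
R4 ← R4 / (303/35).
R1 ← R1 + 3/7·R4.
R2 ← R2 − 23/35·R4.
R3 ← R3 − 6/7·R4.
Rank is 4 with 5 unknowns, leaving x_5 free.

infinitely many solutions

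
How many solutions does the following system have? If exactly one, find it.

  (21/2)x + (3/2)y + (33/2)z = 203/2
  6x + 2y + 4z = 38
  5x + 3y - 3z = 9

no solution

Row-reduce:
R1 ← R1 / (21/2).
R2 ← R2 − 6·R1.
R3 ← R3 − 5·R1.
R2 ← R2 / (8/7).
R1 ← R1 − 1/7·R2.
R3 ← R3 − 16/7·R2.
Row 3 reduces to 0 = 2/3, a contradiction. The system is inconsistent.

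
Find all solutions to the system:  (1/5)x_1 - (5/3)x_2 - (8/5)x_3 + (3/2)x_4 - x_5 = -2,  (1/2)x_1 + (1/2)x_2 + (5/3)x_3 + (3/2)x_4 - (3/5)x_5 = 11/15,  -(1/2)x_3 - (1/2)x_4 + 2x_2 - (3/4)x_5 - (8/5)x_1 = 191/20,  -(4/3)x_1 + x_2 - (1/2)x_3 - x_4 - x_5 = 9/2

infinitely many solutions

Row-reduce:
R1 ← R1 / (1/5).
R2 ← R2 − 1/2·R1.
R3 ← R3 + 8/5·R1.
R4 ← R4 + 4/3·R1.
R2 ← R2 / (14/3).
R1 ← R1 + 25/3·R2.
R3 ← R3 + 34/3·R2.
R4 ← R4 + 91/9·R2.
R3 ← R3 / (97/210).
R1 ← R1 − 89/42·R3.
R2 ← R2 − 17/14·R3.
R4 ← R4 − 10/9·R3.
R4 ← R4 / (-24197/2328).
R1 ← R1 + 18785/776·R4.
R2 ← R2 + 12687/776·R4.
R3 ← R3 − 2535/194·R4.
Rank is 4 with 5 unknowns, leaving x_5 free.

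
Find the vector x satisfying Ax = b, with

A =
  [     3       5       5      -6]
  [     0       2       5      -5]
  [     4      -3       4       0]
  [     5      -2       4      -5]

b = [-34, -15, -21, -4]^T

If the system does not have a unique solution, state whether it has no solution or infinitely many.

Row-reduce the augmented matrix:
R1 ← R1 / (3).
R3 ← R3 − 4·R1.
R4 ← R4 − 5·R1.
R2 ← R2 / (2).
R1 ← R1 − 5/3·R2.
R3 ← R3 + 29/3·R2.
R4 ← R4 + 31/3·R2.
R3 ← R3 / (43/2).
R1 ← R1 + 5/2·R3.
R2 ← R2 − 5/2·R3.
R4 ← R4 − 43/2·R3.
R4 ← R4 / (-14/3).
R1 ← R1 − 37/129·R4.
R2 ← R2 + 80/129·R4.
R3 ← R3 + 97/129·R4.
Reading off the reduced rows gives x_1 = -3, x_2 = -5, x_3 = -6, x_4 = -5.

x_1 = -3, x_2 = -5, x_3 = -6, x_4 = -5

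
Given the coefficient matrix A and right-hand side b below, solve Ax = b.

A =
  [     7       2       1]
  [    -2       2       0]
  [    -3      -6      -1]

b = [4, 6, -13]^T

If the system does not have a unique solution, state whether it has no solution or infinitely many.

no solution

Row-reduce:
R1 ← R1 / (7).
R2 ← R2 + 2·R1.
R3 ← R3 + 3·R1.
R2 ← R2 / (18/7).
R1 ← R1 − 2/7·R2.
R3 ← R3 + 36/7·R2.
Row 3 reduces to 0 = 3, a contradiction. The system is inconsistent.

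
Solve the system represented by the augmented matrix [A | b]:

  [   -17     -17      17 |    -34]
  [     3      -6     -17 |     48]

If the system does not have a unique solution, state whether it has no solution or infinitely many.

infinitely many solutions

Row-reduce:
R1 ← R1 / (-17).
R2 ← R2 − 3·R1.
R2 ← R2 / (-9).
R1 ← R1 − 1·R2.
Rank is 2 with 3 unknowns, leaving x_3 free.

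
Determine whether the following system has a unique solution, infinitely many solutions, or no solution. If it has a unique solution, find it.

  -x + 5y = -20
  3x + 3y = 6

x = 5, y = -3

From equation 1: x = 20 + 5·y.
Substitute into equation 2 and solve: y = -3.
Then x = 5.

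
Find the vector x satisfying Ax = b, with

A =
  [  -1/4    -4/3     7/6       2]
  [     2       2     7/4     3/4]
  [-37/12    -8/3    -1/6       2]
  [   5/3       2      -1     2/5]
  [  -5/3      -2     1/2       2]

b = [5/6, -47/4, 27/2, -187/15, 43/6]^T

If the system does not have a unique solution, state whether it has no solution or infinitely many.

x_1 = -4, x_2 = -2, x_3 = 1, x_4 = -2

Row-reduce the augmented matrix:
R1 ← R1 / (-1/4).
R2 ← R2 − 2·R1.
R3 ← R3 + 37/12·R1.
R4 ← R4 − 5/3·R1.
R5 ← R5 + 5/3·R1.
R2 ← R2 / (-26/3).
R1 ← R1 − 16/3·R2.
R3 ← R3 − 124/9·R2.
R4 ← R4 + 62/9·R2.
R5 ← R5 − 62/9·R2.
R3 ← R3 / (239/78).
R1 ← R1 − 28/13·R3.
R2 ← R2 + 133/104·R3.
R4 ← R4 + 317/156·R3.
R5 ← R5 − 239/156·R3.
R4 ← R4 / (7281/2390).
R1 ← R1 + 114/239·R4.
R2 ← R2 + 267/956·R4.
R3 ← R3 − 309/239·R4.
R5 reduces to 0 = 0, so the extra equation is consistent.
Reading off the reduced rows gives x_1 = -4, x_2 = -2, x_3 = 1, x_4 = -2.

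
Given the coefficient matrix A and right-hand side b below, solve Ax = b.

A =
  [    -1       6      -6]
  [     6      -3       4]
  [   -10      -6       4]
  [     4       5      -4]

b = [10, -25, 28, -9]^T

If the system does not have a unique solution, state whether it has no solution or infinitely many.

Row-reduce:
R1 ← R1 / (-1).
R2 ← R2 − 6·R1.
R3 ← R3 + 10·R1.
R4 ← R4 − 4·R1.
R2 ← R2 / (33).
R1 ← R1 + 6·R2.
R3 ← R3 + 66·R2.
R4 ← R4 − 29·R2.
Swap R3 and R4.
R3 ← R3 / (4/33).
R1 ← R1 − 2/11·R3.
R2 ← R2 + 32/33·R3.
Row 4 reduces to 0 = -2, a contradiction. The system is inconsistent.

no solution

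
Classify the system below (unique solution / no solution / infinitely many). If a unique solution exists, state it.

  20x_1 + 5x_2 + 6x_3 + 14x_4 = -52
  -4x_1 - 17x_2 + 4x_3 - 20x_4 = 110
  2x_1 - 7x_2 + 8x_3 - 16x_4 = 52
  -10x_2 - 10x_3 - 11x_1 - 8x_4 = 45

x_1 = -3, x_2 = -6, x_3 = 4, x_4 = 1

Row-reduce the augmented matrix:
R1 ← R1 / (20).
R2 ← R2 + 4·R1.
R3 ← R3 − 2·R1.
R4 ← R4 + 11·R1.
R2 ← R2 / (-16).
R1 ← R1 − 1/4·R2.
R3 ← R3 + 15/2·R2.
R4 ← R4 + 29/4·R2.
R3 ← R3 / (397/80).
R1 ← R1 − 61/160·R3.
R2 ← R2 + 13/40·R3.
R4 ← R4 + 1449/160·R3.
R4 ← R4 / (-3790/397).
R1 ← R1 − 456/397·R4.
R2 ← R2 − 184/397·R4.
R3 ← R3 + 747/397·R4.
Reading off the reduced rows gives x_1 = -3, x_2 = -6, x_3 = 4, x_4 = 1.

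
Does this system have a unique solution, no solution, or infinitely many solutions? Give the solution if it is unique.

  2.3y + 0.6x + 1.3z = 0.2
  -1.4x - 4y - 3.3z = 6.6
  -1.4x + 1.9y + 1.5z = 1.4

x = -2, y = 4, z = -6

Row-reduce the augmented matrix:
R1 ← R1 / (3/5).
R2 ← R2 + 7/5·R1.
R3 ← R3 + 7/5·R1.
R2 ← R2 / (41/30).
R1 ← R1 − 23/6·R2.
R3 ← R3 − 109/15·R2.
R3 ← R3 / (244/41).
R1 ← R1 − 239/82·R3.
R2 ← R2 + 8/41·R3.
Reading off the reduced rows gives x = -2, y = 4, z = -6.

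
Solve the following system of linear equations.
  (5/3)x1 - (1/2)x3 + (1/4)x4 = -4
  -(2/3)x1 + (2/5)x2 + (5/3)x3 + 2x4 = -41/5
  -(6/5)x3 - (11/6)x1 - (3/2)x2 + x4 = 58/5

infinitely many solutions

Row-reduce:
R1 ← R1 / (5/3).
R2 ← R2 + 2/3·R1.
R3 ← R3 + 11/6·R1.
R2 ← R2 / (2/5).
R3 ← R3 + 3/2·R2.
R3 ← R3 / (15/4).
R1 ← R1 + 3/10·R3.
R2 ← R2 − 11/3·R3.
Rank is 3 with 4 unknowns, leaving x4 free.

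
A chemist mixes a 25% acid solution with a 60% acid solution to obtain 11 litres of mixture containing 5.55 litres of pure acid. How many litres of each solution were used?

litres of solution A: 3, litres of solution B: 8

Let a = litres of solution A, b = litres of solution B.
  a + b = 11
  (1/4)a + (3/5)b = 111/20
Row-reduce the augmented matrix:
R2 ← R2 − 1/4·R1.
R2 ← R2 / (7/20).
R1 ← R1 − 1·R2.
Reading off the reduced rows gives a = 3, b = 8.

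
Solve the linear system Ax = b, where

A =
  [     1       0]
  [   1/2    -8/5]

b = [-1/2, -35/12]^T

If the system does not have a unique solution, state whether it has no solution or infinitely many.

Row-reduce the augmented matrix:
R2 ← R2 − 1/2·R1.
R2 ← R2 / (-8/5).
Reading off the reduced rows gives x_1 = -1/2, x_2 = 5/3.

x_1 = -1/2, x_2 = 5/3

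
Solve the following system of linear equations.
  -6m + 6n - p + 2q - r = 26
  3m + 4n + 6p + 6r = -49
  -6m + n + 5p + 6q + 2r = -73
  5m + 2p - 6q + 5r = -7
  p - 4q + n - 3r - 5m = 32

Row-reduce the augmented matrix:
R1 ← R1 / (-6).
R2 ← R2 − 3·R1.
R3 ← R3 + 6·R1.
R4 ← R4 − 5·R1.
R5 ← R5 + 5·R1.
R2 ← R2 / (7).
R1 ← R1 + 1·R2.
R3 ← R3 + 5·R2.
R4 ← R4 − 5·R2.
R5 ← R5 + 4·R2.
R3 ← R3 / (139/14).
R1 ← R1 − 20/21·R3.
R2 ← R2 − 11/14·R3.
R4 ← R4 + 58/21·R3.
R5 ← R5 − 209/42·R3.
R4 ← R4 / (-1558/417).
R1 ← R1 + 268/417·R4.
R2 ← R2 + 32/139·R4.
R3 ← R3 − 66/139·R4.
R5 ← R5 + 3110/417·R4.
R5 ← R5 / (-5312/779).
R1 ← R1 + 66/779·R5.
R2 ← R2 − 81/779·R5.
R3 ← R3 − 758/779·R5.
R4 ← R4 + 903/1558·R5.
Reading off the reduced rows gives m = 1, n = 5, p = -6, q = -5, r = -6.

m = 1, n = 5, p = -6, q = -5, r = -6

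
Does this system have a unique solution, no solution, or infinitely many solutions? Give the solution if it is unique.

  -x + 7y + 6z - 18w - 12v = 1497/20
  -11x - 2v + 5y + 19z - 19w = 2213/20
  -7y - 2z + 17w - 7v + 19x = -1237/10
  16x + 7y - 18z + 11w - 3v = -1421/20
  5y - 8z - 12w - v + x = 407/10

x = -11/4, y = 5/2, z = 3/5, w = -3, v = 1/4

Row-reduce the augmented matrix:
R1 ← R1 / (-1).
R2 ← R2 + 11·R1.
R3 ← R3 − 19·R1.
R4 ← R4 − 16·R1.
R5 ← R5 − 1·R1.
R2 ← R2 / (-72).
R1 ← R1 + 7·R2.
R3 ← R3 − 126·R2.
R4 ← R4 − 119·R2.
R5 ← R5 − 12·R2.
R3 ← R3 / (119/4).
R1 ← R1 + 103/72·R3.
R2 ← R2 − 47/72·R3.
R4 ← R4 − 23/72·R3.
R5 ← R5 + 59/6·R3.
R4 ← R4 / (13547/714).
R1 ← R1 − 23/714·R4.
R2 ← R2 + 1591/714·R4.
R3 ← R3 + 47/119·R4.
R5 ← R5 + 482/119·R4.
R5 ← R5 / (424487/40641).
R1 ← R1 + 1826/1767·R5.
R2 ← R2 − 28490/40641·R5.
R3 ← R3 − 6625/40641·R5.
R4 ← R4 − 42715/40641·R5.
Reading off the reduced rows gives x = -11/4, y = 5/2, z = 3/5, w = -3, v = 1/4.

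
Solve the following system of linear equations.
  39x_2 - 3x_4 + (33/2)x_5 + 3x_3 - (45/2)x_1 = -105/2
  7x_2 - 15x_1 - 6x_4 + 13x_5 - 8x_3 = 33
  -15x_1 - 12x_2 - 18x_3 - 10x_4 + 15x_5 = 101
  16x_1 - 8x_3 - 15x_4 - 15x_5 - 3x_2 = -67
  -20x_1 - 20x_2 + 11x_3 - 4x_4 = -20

Row-reduce:
R1 ← R1 / (-45/2).
R2 ← R2 + 15·R1.
R3 ← R3 + 15·R1.
R4 ← R4 − 16·R1.
R5 ← R5 + 20·R1.
R2 ← R2 / (-19).
R1 ← R1 + 26/15·R2.
R3 ← R3 + 38·R2.
R4 ← R4 − 371/15·R2.
R5 ← R5 + 164/3·R2.
Swap R3 and R4.
R3 ← R3 / (-1794/95).
R1 ← R1 − 74/95·R3.
R2 ← R2 − 10/19·R3.
R5 ← R5 − 705/19·R3.
Swap R4 and R5.
R4 ← R4 / (-20165/598).
R1 ← R1 + 1139/2691·R4.
R2 ← R2 + 1109/2691·R4.
R3 ← R3 − 6367/5382·R4.
Rank is 4 with 5 unknowns, leaving x_5 free.

infinitely many solutions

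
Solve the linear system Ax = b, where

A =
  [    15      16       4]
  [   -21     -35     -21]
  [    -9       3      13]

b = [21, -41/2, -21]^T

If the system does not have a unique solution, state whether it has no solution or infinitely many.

no solution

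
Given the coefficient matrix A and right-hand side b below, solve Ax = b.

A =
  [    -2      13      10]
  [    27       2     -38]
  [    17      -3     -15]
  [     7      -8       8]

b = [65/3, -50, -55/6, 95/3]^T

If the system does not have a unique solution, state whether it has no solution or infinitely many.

Row-reduce the augmented matrix:
R1 ← R1 / (-2).
R2 ← R2 − 27·R1.
R3 ← R3 − 17·R1.
R4 ← R4 − 7·R1.
R2 ← R2 / (355/2).
R1 ← R1 + 13/2·R2.
R3 ← R3 − 215/2·R2.
R4 ← R4 − 75/2·R2.
R3 ← R3 / (799/71).
R1 ← R1 + 514/355·R3.
R2 ← R2 − 194/355·R3.
R4 ← R4 − 1598/71·R3.
R4 reduces to 0 = 0, so the extra equation is consistent.
Reading off the reduced rows gives x_1 = 5/3, x_2 = 0, x_3 = 5/2.

x_1 = 5/3, x_2 = 0, x_3 = 5/2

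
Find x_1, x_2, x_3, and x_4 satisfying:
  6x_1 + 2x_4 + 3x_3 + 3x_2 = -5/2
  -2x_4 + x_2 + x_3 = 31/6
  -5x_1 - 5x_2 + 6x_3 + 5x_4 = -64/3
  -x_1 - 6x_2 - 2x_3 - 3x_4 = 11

x_1 = 1, x_2 = -1/3, x_3 = -1/2, x_4 = -3

Row-reduce the augmented matrix:
R1 ← R1 / (6).
R3 ← R3 + 5·R1.
R4 ← R4 + 1·R1.
R1 ← R1 − 1/2·R2.
R3 ← R3 + 5/2·R2.
R4 ← R4 + 11/2·R2.
R3 ← R3 / (11).
R2 ← R2 − 1·R3.
R4 ← R4 − 4·R3.
R4 ← R4 / (-157/11).
R1 ← R1 − 4/3·R4.
R2 ← R2 + 71/33·R4.
R3 ← R3 − 5/33·R4.
Reading off the reduced rows gives x_1 = 1, x_2 = -1/3, x_3 = -1/2, x_4 = -3.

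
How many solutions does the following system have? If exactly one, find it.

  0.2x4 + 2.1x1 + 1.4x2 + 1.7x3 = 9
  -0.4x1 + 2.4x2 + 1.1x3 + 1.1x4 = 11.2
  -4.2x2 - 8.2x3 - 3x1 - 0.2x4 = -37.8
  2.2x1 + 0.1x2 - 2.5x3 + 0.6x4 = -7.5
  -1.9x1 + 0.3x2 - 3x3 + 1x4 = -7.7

x1 = 0, x2 = 1, x3 = 4, x4 = 4

Row-reduce the augmented matrix:
R1 ← R1 / (21/10).
R2 ← R2 + 2/5·R1.
R3 ← R3 + 3·R1.
R4 ← R4 − 11/5·R1.
R5 ← R5 + 19/10·R1.
R2 ← R2 / (8/3).
R1 ← R1 − 2/3·R2.
R3 ← R3 + 11/5·R2.
R4 ← R4 + 41/30·R2.
R5 ← R5 − 47/30·R2.
R3 ← R3 / (-12871/2800).
R1 ← R1 − 127/280·R3.
R2 ← R2 − 299/560·R3.
R4 ← R4 + 2841/800·R3.
R5 ← R5 + 12871/5600·R3.
R4 ← R4 / (11723/64355).
R1 ← R1 + 1135/12871·R4.
R2 ← R2 − 7025/12871·R4.
R3 ← R3 + 2869/12871·R4.
R5 reduces to 0 = 0, so the extra equation is consistent.
Reading off the reduced rows gives x1 = 0, x2 = 1, x3 = 4, x4 = 4.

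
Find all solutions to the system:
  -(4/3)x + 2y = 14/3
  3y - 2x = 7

infinitely many solutions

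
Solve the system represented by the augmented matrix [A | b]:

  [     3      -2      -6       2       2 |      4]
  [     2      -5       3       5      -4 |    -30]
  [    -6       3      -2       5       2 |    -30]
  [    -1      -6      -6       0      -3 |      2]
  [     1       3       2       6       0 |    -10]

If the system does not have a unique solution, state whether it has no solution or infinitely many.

Row-reduce the augmented matrix:
R1 ← R1 / (3).
R2 ← R2 − 2·R1.
R3 ← R3 + 6·R1.
R4 ← R4 + 1·R1.
R5 ← R5 − 1·R1.
R2 ← R2 / (-11/3).
R1 ← R1 + 2/3·R2.
R3 ← R3 + 1·R2.
R4 ← R4 + 20/3·R2.
R5 ← R5 − 11/3·R2.
R3 ← R3 / (-175/11).
R1 ← R1 + 36/11·R3.
R2 ← R2 + 21/11·R3.
R4 ← R4 + 228/11·R3.
R5 ← R5 − 11·R3.
R4 ← R4 / (-2874/175).
R1 ← R1 + 288/175·R4.
R2 ← R2 + 49/25·R4.
R3 ← R3 + 88/175·R4.
R5 ← R5 − 2543/175·R4.
R5 ← R5 / (-2801/958).
R1 ← R1 − 162/479·R5.
R2 ← R2 − 805/958·R5.
R3 ← R3 + 190/479·R5.
R4 ← R4 − 137/958·R5.
Reading off the reduced rows gives x_1 = 4, x_2 = 6, x_3 = -4, x_4 = -4, x_5 = -6.

x_1 = 4, x_2 = 6, x_3 = -4, x_4 = -4, x_5 = -6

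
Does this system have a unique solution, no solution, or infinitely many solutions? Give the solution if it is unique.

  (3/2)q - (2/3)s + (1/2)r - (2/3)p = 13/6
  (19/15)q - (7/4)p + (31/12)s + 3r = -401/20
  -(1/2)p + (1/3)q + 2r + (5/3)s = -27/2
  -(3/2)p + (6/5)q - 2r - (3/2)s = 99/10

Row-reduce:
R1 ← R1 / (-2/3).
R2 ← R2 + 7/4·R1.
R3 ← R3 + 1/2·R1.
R4 ← R4 + 3/2·R1.
R2 ← R2 / (-641/240).
R1 ← R1 + 9/4·R2.
R3 ← R3 + 19/24·R2.
R4 ← R4 + 87/40·R2.
R3 ← R3 / (721/641).
R1 ← R1 + 1392/641·R3.
R2 ← R2 + 405/641·R3.
R4 ← R4 + 2884/641·R3.
Row 4 reduces to 0 = -4, a contradiction. The system is inconsistent.

no solution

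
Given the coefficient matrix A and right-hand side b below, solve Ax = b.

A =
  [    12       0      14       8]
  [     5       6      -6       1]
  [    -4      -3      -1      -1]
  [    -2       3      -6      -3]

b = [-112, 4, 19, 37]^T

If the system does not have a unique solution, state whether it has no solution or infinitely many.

Row-reduce:
R1 ← R1 / (12).
R2 ← R2 − 5·R1.
R3 ← R3 + 4·R1.
R4 ← R4 + 2·R1.
R2 ← R2 / (6).
R3 ← R3 + 3·R2.
R4 ← R4 − 3·R2.
R3 ← R3 / (-9/4).
R1 ← R1 − 7/6·R3.
R2 ← R2 + 71/36·R3.
R4 ← R4 − 9/4·R3.
Rank is 3 with 4 unknowns, leaving x_4 free.

infinitely many solutions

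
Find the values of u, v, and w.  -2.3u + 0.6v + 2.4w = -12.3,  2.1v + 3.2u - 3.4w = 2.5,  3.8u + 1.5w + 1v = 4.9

Row-reduce the augmented matrix:
R1 ← R1 / (-23/10).
R2 ← R2 − 16/5·R1.
R3 ← R3 − 19/5·R1.
R2 ← R2 / (135/46).
R1 ← R1 + 6/23·R2.
R3 ← R3 − 229/115·R2.
R3 ← R3 / (37169/6750).
R1 ← R1 + 236/225·R3.
R2 ← R2 + 14/675·R3.
Reading off the reduced rows gives u = 3, v = -5, w = -1.

u = 3, v = -5, w = -1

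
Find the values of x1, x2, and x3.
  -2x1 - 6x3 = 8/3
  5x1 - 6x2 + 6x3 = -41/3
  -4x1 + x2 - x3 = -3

x1 = 5/3, x2 = 8/3, x3 = -1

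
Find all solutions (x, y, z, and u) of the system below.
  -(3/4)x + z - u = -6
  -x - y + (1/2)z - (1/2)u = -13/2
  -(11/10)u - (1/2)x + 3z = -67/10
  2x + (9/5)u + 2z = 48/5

no solution

Row-reduce:
R1 ← R1 / (-3/4).
R2 ← R2 + 1·R1.
R3 ← R3 + 1/2·R1.
R4 ← R4 − 2·R1.
R2 ← R2 / (-1).
R3 ← R3 / (7/3).
R1 ← R1 + 4/3·R3.
R2 ← R2 − 5/6·R3.
R4 ← R4 − 14/3·R3.
Row 4 reduces to 0 = -1, a contradiction. The system is inconsistent.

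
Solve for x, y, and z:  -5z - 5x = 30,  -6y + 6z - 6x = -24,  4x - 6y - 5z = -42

x = -4, y = 6, z = -2

Row-reduce the augmented matrix:
R1 ← R1 / (-5).
R2 ← R2 + 6·R1.
R3 ← R3 − 4·R1.
R2 ← R2 / (-6).
R3 ← R3 + 6·R2.
R3 ← R3 / (-21).
R1 ← R1 − 1·R3.
R2 ← R2 + 2·R3.
Reading off the reduced rows gives x = -4, y = 6, z = -2.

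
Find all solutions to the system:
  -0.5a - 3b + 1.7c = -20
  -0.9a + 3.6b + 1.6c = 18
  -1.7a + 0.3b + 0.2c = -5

Row-reduce the augmented matrix:
R1 ← R1 / (-1/2).
R2 ← R2 + 9/10·R1.
R3 ← R3 + 17/10·R1.
R2 ← R2 / (9).
R1 ← R1 − 6·R2.
R3 ← R3 − 21/2·R2.
R3 ← R3 / (-1163/300).
R1 ← R1 + 182/75·R3.
R2 ← R2 + 73/450·R3.
Reading off the reduced rows gives a = 4, b = 6, c = 0.

a = 4, b = 6, c = 0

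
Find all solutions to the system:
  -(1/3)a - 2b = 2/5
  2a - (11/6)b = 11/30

Row-reduce the augmented matrix:
R1 ← R1 / (-1/3).
R2 ← R2 − 2·R1.
R2 ← R2 / (-83/6).
R1 ← R1 − 6·R2.
Reading off the reduced rows gives a = 0, b = -1/5.

a = 0, b = -1/5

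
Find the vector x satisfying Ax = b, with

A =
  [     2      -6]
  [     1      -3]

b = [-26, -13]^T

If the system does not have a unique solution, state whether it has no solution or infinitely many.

infinitely many solutions

Row-reduce:
R1 ← R1 / (2).
R2 ← R2 − 1·R1.
Rank is 1 with 2 unknowns, leaving x_2 free.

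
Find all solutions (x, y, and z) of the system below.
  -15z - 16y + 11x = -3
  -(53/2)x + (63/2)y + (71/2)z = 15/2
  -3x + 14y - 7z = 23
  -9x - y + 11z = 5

no solution

Row-reduce:
R1 ← R1 / (11).
R2 ← R2 + 53/2·R1.
R3 ← R3 + 3·R1.
R4 ← R4 + 9·R1.
R2 ← R2 / (-155/22).
R1 ← R1 + 16/11·R2.
R3 ← R3 − 106/11·R2.
R4 ← R4 + 155/11·R2.
R3 ← R3 / (-1854/155).
R1 ← R1 + 191/155·R3.
R2 ← R2 − 14/155·R3.
Row 4 reduces to 0 = 2, a contradiction. The system is inconsistent.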